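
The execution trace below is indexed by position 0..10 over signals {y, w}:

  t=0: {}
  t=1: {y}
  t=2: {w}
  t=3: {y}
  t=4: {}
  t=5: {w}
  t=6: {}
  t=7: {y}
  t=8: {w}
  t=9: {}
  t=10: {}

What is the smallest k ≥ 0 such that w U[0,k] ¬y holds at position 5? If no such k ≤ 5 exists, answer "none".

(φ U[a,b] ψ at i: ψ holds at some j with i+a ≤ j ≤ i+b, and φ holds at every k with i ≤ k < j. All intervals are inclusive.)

Need earliest j ≥ 5 with ¬y, and w at every k in [5,j-1].
  j=5: rhs holds (empty prefix). k = 0.

0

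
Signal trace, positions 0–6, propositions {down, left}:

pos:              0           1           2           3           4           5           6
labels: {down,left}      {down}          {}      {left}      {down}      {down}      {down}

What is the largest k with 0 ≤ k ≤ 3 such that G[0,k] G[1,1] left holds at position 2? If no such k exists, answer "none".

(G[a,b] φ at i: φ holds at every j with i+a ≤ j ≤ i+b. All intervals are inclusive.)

G[1,1] left must hold from j=2 onward; find where it first fails.
  j=2: holds
  j=3: fails
Holds on [2,2], so largest k = 0.

0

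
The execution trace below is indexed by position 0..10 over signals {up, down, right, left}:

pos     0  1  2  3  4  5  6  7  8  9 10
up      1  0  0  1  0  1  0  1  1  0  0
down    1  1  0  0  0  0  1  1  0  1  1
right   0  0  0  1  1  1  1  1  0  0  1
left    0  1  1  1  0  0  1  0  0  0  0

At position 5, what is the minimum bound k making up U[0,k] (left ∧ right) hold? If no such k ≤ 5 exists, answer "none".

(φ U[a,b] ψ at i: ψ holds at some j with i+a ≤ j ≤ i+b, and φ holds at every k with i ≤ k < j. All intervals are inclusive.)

Need earliest j ≥ 5 with (left ∧ right), and up at every k in [5,j-1].
  j=5: rhs fails.
  j=6: rhs holds; lhs holds on [5,5]. k = 1.

1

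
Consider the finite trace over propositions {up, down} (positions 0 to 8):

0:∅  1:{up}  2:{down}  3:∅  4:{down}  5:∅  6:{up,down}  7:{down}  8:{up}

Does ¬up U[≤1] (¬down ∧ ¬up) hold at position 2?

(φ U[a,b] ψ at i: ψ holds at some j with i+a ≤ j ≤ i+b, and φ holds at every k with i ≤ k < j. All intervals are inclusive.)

Need some j in [2,3] with (¬down ∧ ¬up), and ¬up at every k in [2,j-1].
  j=2: (¬down ∧ ¬up) false.
  j=3: (¬down ∧ ¬up) holds; ¬up holds at every k in [2,2] → satisfied.

Holds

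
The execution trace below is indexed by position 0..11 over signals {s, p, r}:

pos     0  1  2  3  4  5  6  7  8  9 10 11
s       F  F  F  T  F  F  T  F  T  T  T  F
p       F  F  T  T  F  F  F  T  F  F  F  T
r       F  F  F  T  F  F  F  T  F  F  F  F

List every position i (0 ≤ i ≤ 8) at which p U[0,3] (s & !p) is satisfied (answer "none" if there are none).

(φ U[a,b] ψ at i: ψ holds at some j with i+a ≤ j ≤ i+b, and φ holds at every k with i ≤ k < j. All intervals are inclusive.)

Evaluate at each i in [0,8]:
  i=0: ✗ (no rhs in [0,3])
  i=1: ✗ (no rhs in [1,4])
  i=2: ✗ (no rhs in [2,5])
  i=3: ✗ (lhs fails at k=4 before rhs at j=6)
  i=4: ✗ (lhs fails at k=4 before rhs at j=6)
  i=5: ✗ (lhs fails at k=5 before rhs at j=6)
  i=6: ✓ (rhs at j=6)
  i=7: ✓ (rhs at j=8; lhs holds on [7,7])
  i=8: ✓ (rhs at j=8)

6, 7, 8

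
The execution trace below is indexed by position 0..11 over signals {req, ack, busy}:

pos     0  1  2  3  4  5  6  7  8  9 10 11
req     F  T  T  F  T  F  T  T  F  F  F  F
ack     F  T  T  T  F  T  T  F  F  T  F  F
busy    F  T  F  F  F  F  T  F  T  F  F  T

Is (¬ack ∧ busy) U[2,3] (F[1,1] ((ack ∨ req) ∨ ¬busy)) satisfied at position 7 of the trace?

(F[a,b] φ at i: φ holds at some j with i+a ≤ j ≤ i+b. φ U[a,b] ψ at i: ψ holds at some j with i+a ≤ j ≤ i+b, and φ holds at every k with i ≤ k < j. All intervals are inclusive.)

Does not hold

Need some j in [9,10] with F[1,1] ((ack ∨ req) ∨ ¬busy), and (¬ack ∧ busy) at every k in [7,j-1].
  j=9: F[1,1] ((ack ∨ req) ∨ ¬busy) holds, but (¬ack ∧ busy) fails at k=7 → not this j.
  j=10: F[1,1] ((ack ∨ req) ∨ ¬busy) — fails (none in [11,11]).
No j in the window works → until fails.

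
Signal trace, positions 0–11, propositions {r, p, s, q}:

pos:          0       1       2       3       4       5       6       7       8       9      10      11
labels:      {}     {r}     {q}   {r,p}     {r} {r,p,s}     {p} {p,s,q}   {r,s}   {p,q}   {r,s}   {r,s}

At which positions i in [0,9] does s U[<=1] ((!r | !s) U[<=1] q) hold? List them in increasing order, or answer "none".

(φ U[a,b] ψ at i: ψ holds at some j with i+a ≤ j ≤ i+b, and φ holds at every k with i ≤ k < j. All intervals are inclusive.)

Evaluate at each i in [0,9]:
  i=0: ✗ (lhs fails at k=0 before rhs at j=1)
  i=1: ✓ (rhs at j=1)
  i=2: ✓ (rhs at j=2)
  i=3: ✗ (no rhs in [3,4])
  i=4: ✗ (no rhs in [4,5])
  i=5: ✓ (rhs at j=6; lhs holds on [5,5])
  i=6: ✓ (rhs at j=6)
  i=7: ✓ (rhs at j=7)
  i=8: ✓ (rhs at j=9; lhs holds on [8,8])
  i=9: ✓ (rhs at j=9)

1, 2, 5, 6, 7, 8, 9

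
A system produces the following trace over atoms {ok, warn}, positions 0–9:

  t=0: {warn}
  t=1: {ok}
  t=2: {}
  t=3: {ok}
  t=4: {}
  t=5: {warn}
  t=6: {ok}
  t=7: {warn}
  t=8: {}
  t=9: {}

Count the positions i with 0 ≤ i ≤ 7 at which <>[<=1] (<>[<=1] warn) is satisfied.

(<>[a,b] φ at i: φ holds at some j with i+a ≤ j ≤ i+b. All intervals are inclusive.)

6

Evaluate at each i in [0,7]:
  i=0: ✓ (witness j=0)
  i=1: ✗ (none in [1,2])
  i=2: ✗ (none in [2,3])
  i=3: ✓ (witness j=4)
  i=4: ✓ (witness j=4)
  i=5: ✓ (witness j=5)
  i=6: ✓ (witness j=6)
  i=7: ✓ (witness j=7)
Positions where it holds: {0, 3, 4, 5, 6, 7} → 6.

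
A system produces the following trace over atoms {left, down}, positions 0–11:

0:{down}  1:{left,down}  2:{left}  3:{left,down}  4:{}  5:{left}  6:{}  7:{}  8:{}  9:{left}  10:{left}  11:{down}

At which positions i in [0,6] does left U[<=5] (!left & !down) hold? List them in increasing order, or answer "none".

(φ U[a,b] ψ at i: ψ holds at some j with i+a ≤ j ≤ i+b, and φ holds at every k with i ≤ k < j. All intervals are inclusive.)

Evaluate at each i in [0,6]:
  i=0: ✗ (lhs fails at k=0 before rhs at j=4)
  i=1: ✓ (rhs at j=4; lhs holds on [1,3])
  i=2: ✓ (rhs at j=4; lhs holds on [2,3])
  i=3: ✓ (rhs at j=4; lhs holds on [3,3])
  i=4: ✓ (rhs at j=4)
  i=5: ✓ (rhs at j=6; lhs holds on [5,5])
  i=6: ✓ (rhs at j=6)

1, 2, 3, 4, 5, 6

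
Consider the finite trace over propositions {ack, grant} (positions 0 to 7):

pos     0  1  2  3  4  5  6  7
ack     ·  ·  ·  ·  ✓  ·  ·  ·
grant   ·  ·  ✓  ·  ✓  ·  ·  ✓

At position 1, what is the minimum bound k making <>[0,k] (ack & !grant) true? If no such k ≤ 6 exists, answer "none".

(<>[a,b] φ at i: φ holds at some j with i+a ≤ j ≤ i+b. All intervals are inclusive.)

none

Scan j = 1,2,… for (ack & !grant):
  j=1: fails
  j=2: fails
  j=3: fails
  j=4: fails
  j=5: fails
  j=6: fails
  j=7: fails
No j in [1,7] satisfies it → none.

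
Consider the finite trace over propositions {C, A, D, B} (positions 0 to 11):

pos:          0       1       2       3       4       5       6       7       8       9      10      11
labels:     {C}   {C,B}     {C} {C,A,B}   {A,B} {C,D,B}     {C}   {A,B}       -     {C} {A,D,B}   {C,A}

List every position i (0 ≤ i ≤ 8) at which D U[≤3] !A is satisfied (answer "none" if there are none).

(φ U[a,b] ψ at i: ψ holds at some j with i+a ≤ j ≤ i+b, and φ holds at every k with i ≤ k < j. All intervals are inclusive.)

0, 1, 2, 5, 6, 8

Evaluate at each i in [0,8]:
  i=0: ✓ (rhs at j=0)
  i=1: ✓ (rhs at j=1)
  i=2: ✓ (rhs at j=2)
  i=3: ✗ (lhs fails at k=3 before rhs at j=5)
  i=4: ✗ (lhs fails at k=4 before rhs at j=5)
  i=5: ✓ (rhs at j=5)
  i=6: ✓ (rhs at j=6)
  i=7: ✗ (lhs fails at k=7 before rhs at j=8)
  i=8: ✓ (rhs at j=8)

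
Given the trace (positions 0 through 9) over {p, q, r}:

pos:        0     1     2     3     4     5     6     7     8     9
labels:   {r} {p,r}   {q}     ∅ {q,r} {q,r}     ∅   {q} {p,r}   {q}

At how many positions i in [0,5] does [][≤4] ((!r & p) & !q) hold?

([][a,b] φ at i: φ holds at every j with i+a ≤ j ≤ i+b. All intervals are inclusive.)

Evaluate at each i in [0,5]:
  i=0: ✗ (fails at j=0)
  i=1: ✗ (fails at j=1)
  i=2: ✗ (fails at j=2)
  i=3: ✗ (fails at j=3)
  i=4: ✗ (fails at j=4)
  i=5: ✗ (fails at j=5)
Positions where it holds: {} → 0.

0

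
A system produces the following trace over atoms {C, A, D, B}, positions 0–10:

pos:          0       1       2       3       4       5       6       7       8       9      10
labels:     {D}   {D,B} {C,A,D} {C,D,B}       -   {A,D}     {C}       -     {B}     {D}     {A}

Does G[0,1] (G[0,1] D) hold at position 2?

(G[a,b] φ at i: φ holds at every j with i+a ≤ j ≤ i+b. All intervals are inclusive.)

False

Check G[0,1] D at every j in [2,3]:
  j=2: holds on [2,3]
  j=3: fails at 4
Fails at j=3 → formula fails.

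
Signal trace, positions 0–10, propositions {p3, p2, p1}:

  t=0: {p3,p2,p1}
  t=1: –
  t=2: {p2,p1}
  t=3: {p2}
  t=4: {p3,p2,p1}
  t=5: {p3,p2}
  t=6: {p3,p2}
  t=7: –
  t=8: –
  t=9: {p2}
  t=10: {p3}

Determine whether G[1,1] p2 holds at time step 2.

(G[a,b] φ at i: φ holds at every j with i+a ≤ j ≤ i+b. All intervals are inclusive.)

Yes

Check p2 at every j in [3,3]:
  j=3: true
All positions satisfy it → formula holds.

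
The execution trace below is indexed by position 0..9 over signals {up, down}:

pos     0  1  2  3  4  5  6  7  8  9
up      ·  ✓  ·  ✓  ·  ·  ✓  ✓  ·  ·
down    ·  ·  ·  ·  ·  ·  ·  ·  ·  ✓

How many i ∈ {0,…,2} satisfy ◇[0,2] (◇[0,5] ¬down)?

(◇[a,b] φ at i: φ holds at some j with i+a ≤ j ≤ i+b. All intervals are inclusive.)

3

Evaluate at each i in [0,2]:
  i=0: ✓ (witness j=0)
  i=1: ✓ (witness j=1)
  i=2: ✓ (witness j=2)
Positions where it holds: {0, 1, 2} → 3.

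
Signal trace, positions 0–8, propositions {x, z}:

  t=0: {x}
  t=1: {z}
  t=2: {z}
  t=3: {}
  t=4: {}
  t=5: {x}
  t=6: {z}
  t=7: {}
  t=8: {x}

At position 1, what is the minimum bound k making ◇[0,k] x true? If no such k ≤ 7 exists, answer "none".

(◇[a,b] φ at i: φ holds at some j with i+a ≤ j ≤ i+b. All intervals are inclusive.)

Scan j = 1,2,… for x:
  j=1: fails
  j=2: fails
  j=3: fails
  j=4: fails
  j=5: holds
First hit at j=5, so smallest k = 5-1 = 4.

4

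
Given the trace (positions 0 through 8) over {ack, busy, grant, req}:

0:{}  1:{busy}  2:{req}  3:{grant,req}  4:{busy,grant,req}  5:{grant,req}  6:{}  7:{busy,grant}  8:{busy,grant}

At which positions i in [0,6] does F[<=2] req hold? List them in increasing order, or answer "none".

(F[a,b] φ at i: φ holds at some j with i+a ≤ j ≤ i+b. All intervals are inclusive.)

Evaluate at each i in [0,6]:
  i=0: ✓ (witness j=2)
  i=1: ✓ (witness j=2)
  i=2: ✓ (witness j=2)
  i=3: ✓ (witness j=3)
  i=4: ✓ (witness j=4)
  i=5: ✓ (witness j=5)
  i=6: ✗ (none in [6,8])

0, 1, 2, 3, 4, 5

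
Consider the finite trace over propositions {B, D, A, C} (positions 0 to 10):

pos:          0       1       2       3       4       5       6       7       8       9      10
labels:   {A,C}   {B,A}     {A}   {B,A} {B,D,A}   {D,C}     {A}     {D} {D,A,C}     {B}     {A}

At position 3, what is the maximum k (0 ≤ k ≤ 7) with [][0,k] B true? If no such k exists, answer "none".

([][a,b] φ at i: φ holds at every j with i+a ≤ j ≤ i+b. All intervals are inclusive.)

1

B must hold from j=3 onward; find where it first fails.
  j=3: holds
  j=4: holds
  j=5: fails
Holds on [3,4], so largest k = 1.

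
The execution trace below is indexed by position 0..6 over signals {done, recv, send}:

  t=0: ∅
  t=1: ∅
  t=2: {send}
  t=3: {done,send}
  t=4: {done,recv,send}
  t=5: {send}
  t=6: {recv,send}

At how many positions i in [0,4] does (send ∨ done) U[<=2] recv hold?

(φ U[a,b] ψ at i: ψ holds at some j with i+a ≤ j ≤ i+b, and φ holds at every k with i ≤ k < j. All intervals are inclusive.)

Evaluate at each i in [0,4]:
  i=0: ✗ (no rhs in [0,2])
  i=1: ✗ (no rhs in [1,3])
  i=2: ✓ (rhs at j=4; lhs holds on [2,3])
  i=3: ✓ (rhs at j=4; lhs holds on [3,3])
  i=4: ✓ (rhs at j=4)
Positions where it holds: {2, 3, 4} → 3.

3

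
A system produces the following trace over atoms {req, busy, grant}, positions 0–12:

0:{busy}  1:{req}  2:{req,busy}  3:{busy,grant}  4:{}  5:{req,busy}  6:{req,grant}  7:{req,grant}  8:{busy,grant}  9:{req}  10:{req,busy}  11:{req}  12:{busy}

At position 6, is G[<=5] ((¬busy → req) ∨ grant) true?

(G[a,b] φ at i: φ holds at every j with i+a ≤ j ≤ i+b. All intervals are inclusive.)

Yes

Check ((¬busy → req) ∨ grant) at every j in [6,11]:
  j=6: true
  j=7: true
  j=8: true
  j=9: true
  j=10: true
  j=11: true
All positions satisfy it → formula holds.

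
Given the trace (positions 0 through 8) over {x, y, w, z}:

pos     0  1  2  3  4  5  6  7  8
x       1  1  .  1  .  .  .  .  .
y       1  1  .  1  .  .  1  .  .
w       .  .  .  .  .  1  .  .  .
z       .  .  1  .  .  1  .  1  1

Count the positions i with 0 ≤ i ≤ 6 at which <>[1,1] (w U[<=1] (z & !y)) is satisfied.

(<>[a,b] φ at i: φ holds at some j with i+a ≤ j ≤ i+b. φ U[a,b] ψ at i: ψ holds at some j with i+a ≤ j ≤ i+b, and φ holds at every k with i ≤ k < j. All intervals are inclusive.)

Evaluate at each i in [0,6]:
  i=0: ✗ (none in [1,1])
  i=1: ✓ (witness j=2)
  i=2: ✗ (none in [3,3])
  i=3: ✗ (none in [4,4])
  i=4: ✓ (witness j=5)
  i=5: ✗ (none in [6,6])
  i=6: ✓ (witness j=7)
Positions where it holds: {1, 4, 6} → 3.

3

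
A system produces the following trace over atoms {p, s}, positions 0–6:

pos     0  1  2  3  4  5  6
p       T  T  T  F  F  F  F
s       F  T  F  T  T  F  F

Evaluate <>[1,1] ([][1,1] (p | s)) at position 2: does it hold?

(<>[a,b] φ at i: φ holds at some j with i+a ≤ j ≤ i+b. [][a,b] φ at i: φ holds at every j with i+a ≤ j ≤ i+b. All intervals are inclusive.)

Yes

Check [][1,1] (p | s) at each j in [3,3]:
  j=3: holds on [4,4]
Found at j=3 → formula holds.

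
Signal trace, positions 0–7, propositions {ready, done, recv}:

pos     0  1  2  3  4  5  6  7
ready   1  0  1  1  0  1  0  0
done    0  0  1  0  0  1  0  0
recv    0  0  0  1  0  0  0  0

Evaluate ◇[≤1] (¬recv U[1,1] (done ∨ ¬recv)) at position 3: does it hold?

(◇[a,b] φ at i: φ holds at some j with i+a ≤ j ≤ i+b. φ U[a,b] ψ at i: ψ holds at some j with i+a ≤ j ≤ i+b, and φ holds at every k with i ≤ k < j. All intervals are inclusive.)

True

Check (¬recv U[1,1] (done ∨ ¬recv)) at each j in [3,4]:
  j=3: fails
  j=4: holds
Found at j=4 → formula holds.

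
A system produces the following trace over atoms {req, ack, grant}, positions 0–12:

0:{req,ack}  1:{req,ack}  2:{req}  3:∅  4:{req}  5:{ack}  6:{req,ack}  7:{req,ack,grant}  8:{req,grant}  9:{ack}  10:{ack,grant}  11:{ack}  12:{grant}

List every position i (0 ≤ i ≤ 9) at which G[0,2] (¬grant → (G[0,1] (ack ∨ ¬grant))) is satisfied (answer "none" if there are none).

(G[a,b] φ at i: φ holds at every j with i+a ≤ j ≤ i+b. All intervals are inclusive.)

Evaluate at each i in [0,9]:
  i=0: ✓ (all of [0,2])
  i=1: ✓ (all of [1,3])
  i=2: ✓ (all of [2,4])
  i=3: ✓ (all of [3,5])
  i=4: ✓ (all of [4,6])
  i=5: ✓ (all of [5,7])
  i=6: ✓ (all of [6,8])
  i=7: ✓ (all of [7,9])
  i=8: ✓ (all of [8,10])
  i=9: ✗ (fails at j=11)

0, 1, 2, 3, 4, 5, 6, 7, 8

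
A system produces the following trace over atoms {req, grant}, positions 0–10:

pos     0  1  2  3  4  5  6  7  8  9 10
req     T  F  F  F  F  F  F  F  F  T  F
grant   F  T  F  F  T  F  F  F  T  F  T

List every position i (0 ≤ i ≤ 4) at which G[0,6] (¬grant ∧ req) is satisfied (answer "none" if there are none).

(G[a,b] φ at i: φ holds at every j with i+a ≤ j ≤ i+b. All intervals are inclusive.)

none

Evaluate at each i in [0,4]:
  i=0: ✗ (fails at j=1)
  i=1: ✗ (fails at j=1)
  i=2: ✗ (fails at j=2)
  i=3: ✗ (fails at j=3)
  i=4: ✗ (fails at j=4)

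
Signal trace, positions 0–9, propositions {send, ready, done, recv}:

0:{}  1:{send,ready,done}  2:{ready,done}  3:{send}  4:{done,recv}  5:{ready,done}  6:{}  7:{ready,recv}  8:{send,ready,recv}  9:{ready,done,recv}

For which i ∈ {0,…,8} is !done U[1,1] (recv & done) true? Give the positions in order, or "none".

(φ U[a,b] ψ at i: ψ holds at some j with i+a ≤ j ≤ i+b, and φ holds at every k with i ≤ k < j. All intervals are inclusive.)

3, 8

Evaluate at each i in [0,8]:
  i=0: ✗ (no rhs in [1,1])
  i=1: ✗ (no rhs in [2,2])
  i=2: ✗ (no rhs in [3,3])
  i=3: ✓ (rhs at j=4; lhs holds on [3,3])
  i=4: ✗ (no rhs in [5,5])
  i=5: ✗ (no rhs in [6,6])
  i=6: ✗ (no rhs in [7,7])
  i=7: ✗ (no rhs in [8,8])
  i=8: ✓ (rhs at j=9; lhs holds on [8,8])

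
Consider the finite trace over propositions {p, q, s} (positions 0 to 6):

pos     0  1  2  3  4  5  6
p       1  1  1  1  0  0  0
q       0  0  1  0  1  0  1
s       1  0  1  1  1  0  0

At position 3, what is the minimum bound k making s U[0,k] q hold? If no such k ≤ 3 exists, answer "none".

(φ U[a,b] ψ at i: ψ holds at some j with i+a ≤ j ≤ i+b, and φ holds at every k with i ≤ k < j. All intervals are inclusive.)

Need earliest j ≥ 3 with q, and s at every k in [3,j-1].
  j=3: rhs fails.
  j=4: rhs holds; lhs holds on [3,3]. k = 1.

1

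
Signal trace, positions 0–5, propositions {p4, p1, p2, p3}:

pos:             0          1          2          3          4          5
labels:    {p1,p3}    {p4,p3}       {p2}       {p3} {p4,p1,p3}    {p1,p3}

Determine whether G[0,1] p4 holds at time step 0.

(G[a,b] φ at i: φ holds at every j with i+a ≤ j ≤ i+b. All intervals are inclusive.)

Check p4 at every j in [0,1]:
  j=0: false
  j=1: true
Fails at j=0 → formula fails.

False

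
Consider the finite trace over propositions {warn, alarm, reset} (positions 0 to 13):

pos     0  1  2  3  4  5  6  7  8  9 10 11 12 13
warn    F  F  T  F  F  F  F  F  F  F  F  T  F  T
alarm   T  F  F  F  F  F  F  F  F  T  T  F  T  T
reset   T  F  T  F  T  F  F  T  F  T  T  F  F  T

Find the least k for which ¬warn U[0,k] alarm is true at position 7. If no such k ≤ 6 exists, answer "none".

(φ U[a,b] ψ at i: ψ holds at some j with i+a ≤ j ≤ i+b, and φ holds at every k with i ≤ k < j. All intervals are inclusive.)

2

Need earliest j ≥ 7 with alarm, and ¬warn at every k in [7,j-1].
  j=7: rhs fails.
  j=8: rhs fails.
  j=9: rhs holds; lhs holds on [7,8]. k = 2.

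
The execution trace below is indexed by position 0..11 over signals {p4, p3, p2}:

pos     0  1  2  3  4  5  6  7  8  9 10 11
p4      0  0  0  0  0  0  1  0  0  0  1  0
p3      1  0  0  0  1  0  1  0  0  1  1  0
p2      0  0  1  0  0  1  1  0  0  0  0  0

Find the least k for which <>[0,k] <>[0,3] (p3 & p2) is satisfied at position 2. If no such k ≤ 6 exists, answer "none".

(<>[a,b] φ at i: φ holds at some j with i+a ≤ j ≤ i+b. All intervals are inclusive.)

1

Scan j = 2,3,… for <>[0,3] (p3 & p2):
  j=2: fails
  j=3: holds
First hit at j=3, so smallest k = 3-2 = 1.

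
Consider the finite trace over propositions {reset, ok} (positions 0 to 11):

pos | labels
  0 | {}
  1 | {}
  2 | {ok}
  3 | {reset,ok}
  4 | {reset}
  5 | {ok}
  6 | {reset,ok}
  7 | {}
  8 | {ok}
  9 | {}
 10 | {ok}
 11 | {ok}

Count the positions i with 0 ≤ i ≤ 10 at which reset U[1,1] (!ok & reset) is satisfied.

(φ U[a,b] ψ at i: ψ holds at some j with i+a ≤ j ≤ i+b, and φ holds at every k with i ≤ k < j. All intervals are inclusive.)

1

Evaluate at each i in [0,10]:
  i=0: ✗ (no rhs in [1,1])
  i=1: ✗ (no rhs in [2,2])
  i=2: ✗ (no rhs in [3,3])
  i=3: ✓ (rhs at j=4; lhs holds on [3,3])
  i=4: ✗ (no rhs in [5,5])
  i=5: ✗ (no rhs in [6,6])
  i=6: ✗ (no rhs in [7,7])
  i=7: ✗ (no rhs in [8,8])
  i=8: ✗ (no rhs in [9,9])
  i=9: ✗ (no rhs in [10,10])
  i=10: ✗ (no rhs in [11,11])
Positions where it holds: {3} → 1.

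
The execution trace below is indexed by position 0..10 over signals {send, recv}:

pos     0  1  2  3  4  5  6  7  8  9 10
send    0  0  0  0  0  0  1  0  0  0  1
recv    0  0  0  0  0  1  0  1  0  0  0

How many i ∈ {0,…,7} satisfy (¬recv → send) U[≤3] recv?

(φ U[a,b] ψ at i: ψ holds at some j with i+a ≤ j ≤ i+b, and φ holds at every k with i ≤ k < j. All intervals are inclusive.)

3

Evaluate at each i in [0,7]:
  i=0: ✗ (no rhs in [0,3])
  i=1: ✗ (no rhs in [1,4])
  i=2: ✗ (lhs fails at k=2 before rhs at j=5)
  i=3: ✗ (lhs fails at k=3 before rhs at j=5)
  i=4: ✗ (lhs fails at k=4 before rhs at j=5)
  i=5: ✓ (rhs at j=5)
  i=6: ✓ (rhs at j=7; lhs holds on [6,6])
  i=7: ✓ (rhs at j=7)
Positions where it holds: {5, 6, 7} → 3.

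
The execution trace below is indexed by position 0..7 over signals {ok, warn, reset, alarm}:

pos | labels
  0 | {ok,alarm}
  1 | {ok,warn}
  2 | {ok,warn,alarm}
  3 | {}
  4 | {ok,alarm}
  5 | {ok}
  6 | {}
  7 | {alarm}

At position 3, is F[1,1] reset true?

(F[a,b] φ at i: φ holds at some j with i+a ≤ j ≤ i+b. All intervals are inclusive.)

Does not hold

Check reset at each j in [4,4]:
  j=4: false
No position in the window satisfies it → formula fails.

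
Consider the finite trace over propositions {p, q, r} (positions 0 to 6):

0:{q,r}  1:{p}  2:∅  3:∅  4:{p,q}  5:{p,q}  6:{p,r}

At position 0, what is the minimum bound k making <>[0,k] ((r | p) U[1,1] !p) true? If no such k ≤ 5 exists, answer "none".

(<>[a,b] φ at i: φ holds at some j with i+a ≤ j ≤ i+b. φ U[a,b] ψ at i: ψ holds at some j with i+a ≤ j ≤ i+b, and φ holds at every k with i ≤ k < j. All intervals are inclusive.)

1

Scan j = 0,1,… for ((r | p) U[1,1] !p):
  j=0: fails
  j=1: holds
First hit at j=1, so smallest k = 1-0 = 1.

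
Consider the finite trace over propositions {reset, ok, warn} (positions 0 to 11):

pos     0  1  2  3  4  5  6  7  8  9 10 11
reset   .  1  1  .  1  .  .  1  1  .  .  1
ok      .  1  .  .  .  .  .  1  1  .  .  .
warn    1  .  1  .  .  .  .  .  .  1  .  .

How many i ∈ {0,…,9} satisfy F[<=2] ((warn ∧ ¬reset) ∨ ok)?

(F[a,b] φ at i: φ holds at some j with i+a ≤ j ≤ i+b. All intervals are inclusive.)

7

Evaluate at each i in [0,9]:
  i=0: ✓ (witness j=0)
  i=1: ✓ (witness j=1)
  i=2: ✗ (none in [2,4])
  i=3: ✗ (none in [3,5])
  i=4: ✗ (none in [4,6])
  i=5: ✓ (witness j=7)
  i=6: ✓ (witness j=7)
  i=7: ✓ (witness j=7)
  i=8: ✓ (witness j=8)
  i=9: ✓ (witness j=9)
Positions where it holds: {0, 1, 5, 6, 7, 8, 9} → 7.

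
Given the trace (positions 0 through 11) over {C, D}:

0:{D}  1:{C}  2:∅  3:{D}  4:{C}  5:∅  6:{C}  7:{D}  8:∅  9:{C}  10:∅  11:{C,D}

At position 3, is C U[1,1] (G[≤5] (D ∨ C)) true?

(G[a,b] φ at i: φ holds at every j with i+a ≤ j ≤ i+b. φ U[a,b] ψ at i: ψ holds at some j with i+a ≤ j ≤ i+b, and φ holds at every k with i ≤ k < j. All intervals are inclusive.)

False

Need some j in [4,4] with G[≤5] (D ∨ C), and C at every k in [3,j-1].
  j=4: G[≤5] (D ∨ C) — fails at 5.
No j in the window works → until fails.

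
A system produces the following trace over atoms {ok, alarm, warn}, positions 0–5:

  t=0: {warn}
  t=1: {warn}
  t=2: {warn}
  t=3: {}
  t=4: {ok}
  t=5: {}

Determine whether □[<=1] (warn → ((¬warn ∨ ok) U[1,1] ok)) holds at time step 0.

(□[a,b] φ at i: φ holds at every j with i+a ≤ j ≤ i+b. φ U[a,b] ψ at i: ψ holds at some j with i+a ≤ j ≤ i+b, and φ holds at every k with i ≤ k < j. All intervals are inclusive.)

Check (warn → ((¬warn ∨ ok) U[1,1] ok)) at every j in [0,1]:
  j=0: antecedent true; consequent fails → ✗
  j=1: antecedent true; consequent fails → ✗
Fails at j=0 → formula fails.

False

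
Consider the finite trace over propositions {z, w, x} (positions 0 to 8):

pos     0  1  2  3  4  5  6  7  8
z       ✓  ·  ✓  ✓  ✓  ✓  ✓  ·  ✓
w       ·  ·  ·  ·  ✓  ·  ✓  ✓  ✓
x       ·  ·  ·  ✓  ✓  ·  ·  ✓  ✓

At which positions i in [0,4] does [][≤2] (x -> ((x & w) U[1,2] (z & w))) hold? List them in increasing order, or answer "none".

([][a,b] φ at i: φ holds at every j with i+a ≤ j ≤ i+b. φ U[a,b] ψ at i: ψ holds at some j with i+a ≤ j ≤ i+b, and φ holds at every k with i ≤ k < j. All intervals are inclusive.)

0

Evaluate at each i in [0,4]:
  i=0: ✓ (all of [0,2])
  i=1: ✗ (fails at j=3)
  i=2: ✗ (fails at j=3)
  i=3: ✗ (fails at j=3)
  i=4: ✗ (fails at j=4)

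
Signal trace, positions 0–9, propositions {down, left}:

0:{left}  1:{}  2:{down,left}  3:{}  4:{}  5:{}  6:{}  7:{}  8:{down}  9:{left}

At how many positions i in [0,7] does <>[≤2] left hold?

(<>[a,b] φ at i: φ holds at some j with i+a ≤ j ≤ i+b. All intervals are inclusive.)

Evaluate at each i in [0,7]:
  i=0: ✓ (witness j=0)
  i=1: ✓ (witness j=2)
  i=2: ✓ (witness j=2)
  i=3: ✗ (none in [3,5])
  i=4: ✗ (none in [4,6])
  i=5: ✗ (none in [5,7])
  i=6: ✗ (none in [6,8])
  i=7: ✓ (witness j=9)
Positions where it holds: {0, 1, 2, 7} → 4.

4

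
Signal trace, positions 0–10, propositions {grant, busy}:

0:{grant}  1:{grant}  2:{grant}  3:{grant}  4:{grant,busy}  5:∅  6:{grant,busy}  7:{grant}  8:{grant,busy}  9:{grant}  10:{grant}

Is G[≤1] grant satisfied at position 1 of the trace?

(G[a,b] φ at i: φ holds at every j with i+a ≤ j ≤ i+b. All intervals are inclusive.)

True

Check grant at every j in [1,2]:
  j=1: true
  j=2: true
All positions satisfy it → formula holds.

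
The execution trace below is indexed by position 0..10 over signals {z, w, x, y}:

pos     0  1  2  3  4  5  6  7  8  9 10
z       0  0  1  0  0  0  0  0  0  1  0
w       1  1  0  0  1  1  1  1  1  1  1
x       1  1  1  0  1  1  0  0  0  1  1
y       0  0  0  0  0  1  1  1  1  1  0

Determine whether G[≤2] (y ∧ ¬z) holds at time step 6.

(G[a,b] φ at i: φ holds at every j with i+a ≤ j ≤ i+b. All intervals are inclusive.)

Holds

Check (y ∧ ¬z) at every j in [6,8]:
  j=6: true
  j=7: true
  j=8: true
All positions satisfy it → formula holds.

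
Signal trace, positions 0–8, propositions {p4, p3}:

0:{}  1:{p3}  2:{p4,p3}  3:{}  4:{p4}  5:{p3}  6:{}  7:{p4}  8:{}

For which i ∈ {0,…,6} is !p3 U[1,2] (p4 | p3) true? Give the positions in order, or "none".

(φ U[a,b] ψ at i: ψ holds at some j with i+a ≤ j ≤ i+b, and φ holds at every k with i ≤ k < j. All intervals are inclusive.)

Evaluate at each i in [0,6]:
  i=0: ✓ (rhs at j=1; lhs holds on [0,0])
  i=1: ✗ (lhs fails at k=1 before rhs at j=2)
  i=2: ✗ (lhs fails at k=2 before rhs at j=4)
  i=3: ✓ (rhs at j=4; lhs holds on [3,3])
  i=4: ✓ (rhs at j=5; lhs holds on [4,4])
  i=5: ✗ (lhs fails at k=5 before rhs at j=7)
  i=6: ✓ (rhs at j=7; lhs holds on [6,6])

0, 3, 4, 6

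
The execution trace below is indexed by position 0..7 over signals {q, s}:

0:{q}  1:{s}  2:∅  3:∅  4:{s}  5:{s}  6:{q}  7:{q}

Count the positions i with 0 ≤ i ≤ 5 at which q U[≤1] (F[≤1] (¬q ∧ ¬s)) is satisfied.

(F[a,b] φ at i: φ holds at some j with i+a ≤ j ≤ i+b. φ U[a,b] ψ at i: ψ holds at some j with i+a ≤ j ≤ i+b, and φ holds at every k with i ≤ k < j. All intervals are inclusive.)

Evaluate at each i in [0,5]:
  i=0: ✓ (rhs at j=1; lhs holds on [0,0])
  i=1: ✓ (rhs at j=1)
  i=2: ✓ (rhs at j=2)
  i=3: ✓ (rhs at j=3)
  i=4: ✗ (no rhs in [4,5])
  i=5: ✗ (no rhs in [5,6])
Positions where it holds: {0, 1, 2, 3} → 4.

4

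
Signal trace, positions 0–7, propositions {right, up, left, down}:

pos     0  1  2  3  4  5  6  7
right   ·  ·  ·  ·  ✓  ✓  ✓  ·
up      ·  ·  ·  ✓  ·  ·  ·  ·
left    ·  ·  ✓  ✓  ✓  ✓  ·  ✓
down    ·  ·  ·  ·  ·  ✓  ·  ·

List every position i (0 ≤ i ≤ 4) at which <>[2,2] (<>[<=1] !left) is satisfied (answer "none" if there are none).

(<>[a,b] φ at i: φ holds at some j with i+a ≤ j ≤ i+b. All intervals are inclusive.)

3, 4

Evaluate at each i in [0,4]:
  i=0: ✗ (none in [2,2])
  i=1: ✗ (none in [3,3])
  i=2: ✗ (none in [4,4])
  i=3: ✓ (witness j=5)
  i=4: ✓ (witness j=6)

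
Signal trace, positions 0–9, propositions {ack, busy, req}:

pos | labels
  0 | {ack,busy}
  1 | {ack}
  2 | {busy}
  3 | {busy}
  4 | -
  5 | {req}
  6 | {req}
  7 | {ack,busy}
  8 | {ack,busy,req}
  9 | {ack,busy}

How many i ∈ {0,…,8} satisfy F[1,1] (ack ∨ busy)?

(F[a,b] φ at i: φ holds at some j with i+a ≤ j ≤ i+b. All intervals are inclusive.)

Evaluate at each i in [0,8]:
  i=0: ✓ (witness j=1)
  i=1: ✓ (witness j=2)
  i=2: ✓ (witness j=3)
  i=3: ✗ (none in [4,4])
  i=4: ✗ (none in [5,5])
  i=5: ✗ (none in [6,6])
  i=6: ✓ (witness j=7)
  i=7: ✓ (witness j=8)
  i=8: ✓ (witness j=9)
Positions where it holds: {0, 1, 2, 6, 7, 8} → 6.

6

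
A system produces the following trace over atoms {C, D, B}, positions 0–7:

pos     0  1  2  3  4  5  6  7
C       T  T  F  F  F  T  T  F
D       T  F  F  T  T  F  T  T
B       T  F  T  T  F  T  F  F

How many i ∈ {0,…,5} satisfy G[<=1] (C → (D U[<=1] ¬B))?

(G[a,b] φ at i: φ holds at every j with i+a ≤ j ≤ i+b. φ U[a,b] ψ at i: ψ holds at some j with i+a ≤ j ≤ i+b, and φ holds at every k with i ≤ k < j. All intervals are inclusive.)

4

Evaluate at each i in [0,5]:
  i=0: ✓ (all of [0,1])
  i=1: ✓ (all of [1,2])
  i=2: ✓ (all of [2,3])
  i=3: ✓ (all of [3,4])
  i=4: ✗ (fails at j=5)
  i=5: ✗ (fails at j=5)
Positions where it holds: {0, 1, 2, 3} → 4.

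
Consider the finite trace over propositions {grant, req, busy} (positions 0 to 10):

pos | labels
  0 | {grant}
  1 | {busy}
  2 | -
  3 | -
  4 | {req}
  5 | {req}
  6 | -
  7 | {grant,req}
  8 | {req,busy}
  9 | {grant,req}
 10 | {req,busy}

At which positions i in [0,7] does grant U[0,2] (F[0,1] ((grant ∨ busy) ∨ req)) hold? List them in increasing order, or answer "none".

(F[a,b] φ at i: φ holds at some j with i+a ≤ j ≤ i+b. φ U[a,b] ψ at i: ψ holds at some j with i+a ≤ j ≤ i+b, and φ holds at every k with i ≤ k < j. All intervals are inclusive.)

Evaluate at each i in [0,7]:
  i=0: ✓ (rhs at j=0)
  i=1: ✓ (rhs at j=1)
  i=2: ✗ (lhs fails at k=2 before rhs at j=3)
  i=3: ✓ (rhs at j=3)
  i=4: ✓ (rhs at j=4)
  i=5: ✓ (rhs at j=5)
  i=6: ✓ (rhs at j=6)
  i=7: ✓ (rhs at j=7)

0, 1, 3, 4, 5, 6, 7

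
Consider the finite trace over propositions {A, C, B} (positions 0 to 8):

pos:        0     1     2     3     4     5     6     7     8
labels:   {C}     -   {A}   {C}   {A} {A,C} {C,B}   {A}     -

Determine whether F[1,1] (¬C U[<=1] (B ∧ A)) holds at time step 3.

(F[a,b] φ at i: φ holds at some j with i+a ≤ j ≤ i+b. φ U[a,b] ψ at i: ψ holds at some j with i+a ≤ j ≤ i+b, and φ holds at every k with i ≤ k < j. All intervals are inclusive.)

No

Check (¬C U[<=1] (B ∧ A)) at each j in [4,4]:
  j=4: fails
No position in the window satisfies it → formula fails.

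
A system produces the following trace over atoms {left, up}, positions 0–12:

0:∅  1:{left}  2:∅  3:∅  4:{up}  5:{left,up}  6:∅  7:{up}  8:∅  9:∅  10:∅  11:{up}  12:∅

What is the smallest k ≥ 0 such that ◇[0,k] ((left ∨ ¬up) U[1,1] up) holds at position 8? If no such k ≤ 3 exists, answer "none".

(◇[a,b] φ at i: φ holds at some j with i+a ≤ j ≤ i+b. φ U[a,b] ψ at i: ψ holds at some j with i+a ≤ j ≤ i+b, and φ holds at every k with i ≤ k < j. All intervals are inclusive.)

Scan j = 8,9,… for ((left ∨ ¬up) U[1,1] up):
  j=8: fails
  j=9: fails
  j=10: holds
First hit at j=10, so smallest k = 10-8 = 2.

2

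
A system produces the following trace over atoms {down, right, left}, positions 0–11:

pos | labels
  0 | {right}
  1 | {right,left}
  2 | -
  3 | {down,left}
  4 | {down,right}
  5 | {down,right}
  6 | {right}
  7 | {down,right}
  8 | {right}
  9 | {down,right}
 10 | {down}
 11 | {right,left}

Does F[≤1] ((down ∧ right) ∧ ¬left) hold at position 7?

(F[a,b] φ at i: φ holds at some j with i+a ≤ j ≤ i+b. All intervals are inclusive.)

Holds

Check ((down ∧ right) ∧ ¬left) at each j in [7,8]:
  j=7: true
  j=8: false
Found at j=7 → formula holds.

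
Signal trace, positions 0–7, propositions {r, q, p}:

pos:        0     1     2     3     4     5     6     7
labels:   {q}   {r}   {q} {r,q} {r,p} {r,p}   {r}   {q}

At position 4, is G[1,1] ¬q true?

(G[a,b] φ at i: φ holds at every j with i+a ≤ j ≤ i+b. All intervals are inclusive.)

True

Check ¬q at every j in [5,5]:
  j=5: true
All positions satisfy it → formula holds.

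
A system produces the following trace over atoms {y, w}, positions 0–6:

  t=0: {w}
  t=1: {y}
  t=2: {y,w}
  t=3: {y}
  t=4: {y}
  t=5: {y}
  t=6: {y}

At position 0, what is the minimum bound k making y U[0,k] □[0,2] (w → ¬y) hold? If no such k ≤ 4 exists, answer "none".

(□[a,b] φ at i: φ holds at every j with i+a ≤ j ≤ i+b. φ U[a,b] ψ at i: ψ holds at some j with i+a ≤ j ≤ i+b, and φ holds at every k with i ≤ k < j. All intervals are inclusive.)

none

Need earliest j ≥ 0 with □[0,2] (w → ¬y), and y at every k in [0,j-1].
  j=0: rhs fails.
  j=1: rhs fails.
  j=2: rhs fails.
  j=3: rhs holds but lhs fails at k=0.
  j=4: rhs holds but lhs fails at k=0.
No witness within the range → none.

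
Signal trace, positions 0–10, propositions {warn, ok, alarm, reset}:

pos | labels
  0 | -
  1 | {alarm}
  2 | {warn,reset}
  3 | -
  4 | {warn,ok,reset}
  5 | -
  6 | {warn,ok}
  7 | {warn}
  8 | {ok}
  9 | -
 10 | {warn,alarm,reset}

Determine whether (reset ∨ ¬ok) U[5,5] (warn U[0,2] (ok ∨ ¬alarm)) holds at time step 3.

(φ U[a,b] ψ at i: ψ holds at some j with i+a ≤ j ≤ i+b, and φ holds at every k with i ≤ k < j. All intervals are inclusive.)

Need some j in [8,8] with (warn U[0,2] (ok ∨ ¬alarm)), and (reset ∨ ¬ok) at every k in [3,j-1].
  j=8: (warn U[0,2] (ok ∨ ¬alarm)) holds, but (reset ∨ ¬ok) fails at k=6 → not this j.
No j in the window works → until fails.

Does not hold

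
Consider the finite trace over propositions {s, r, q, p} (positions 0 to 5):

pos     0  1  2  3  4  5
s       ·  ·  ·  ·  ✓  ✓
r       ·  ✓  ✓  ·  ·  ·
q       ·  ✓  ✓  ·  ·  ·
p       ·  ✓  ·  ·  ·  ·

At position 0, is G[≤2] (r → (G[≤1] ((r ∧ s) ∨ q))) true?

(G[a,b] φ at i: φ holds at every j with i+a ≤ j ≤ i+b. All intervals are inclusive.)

Check (r → (G[≤1] ((r ∧ s) ∨ q))) at every j in [0,2]:
  j=0: antecedent false → ✓
  j=1: antecedent true; consequent holds on [1,2] → ✓
  j=2: antecedent true; consequent fails at 3 → ✗
Fails at j=2 → formula fails.

No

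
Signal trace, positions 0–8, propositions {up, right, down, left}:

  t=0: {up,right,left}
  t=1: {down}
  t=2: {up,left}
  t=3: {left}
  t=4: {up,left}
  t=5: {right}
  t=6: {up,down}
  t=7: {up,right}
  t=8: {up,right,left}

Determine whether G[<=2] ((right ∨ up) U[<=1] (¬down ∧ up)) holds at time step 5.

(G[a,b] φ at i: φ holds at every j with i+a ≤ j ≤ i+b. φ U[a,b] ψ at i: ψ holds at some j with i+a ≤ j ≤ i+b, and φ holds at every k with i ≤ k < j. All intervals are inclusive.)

Check ((right ∨ up) U[<=1] (¬down ∧ up)) at every j in [5,7]:
  j=5: fails
  j=6: holds
  j=7: holds
Fails at j=5 → formula fails.

Does not hold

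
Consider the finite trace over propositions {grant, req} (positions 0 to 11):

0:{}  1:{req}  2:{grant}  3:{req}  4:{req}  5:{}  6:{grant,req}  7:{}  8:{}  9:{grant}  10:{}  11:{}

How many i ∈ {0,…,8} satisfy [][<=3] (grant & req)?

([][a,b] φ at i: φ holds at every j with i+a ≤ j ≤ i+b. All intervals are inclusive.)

0

Evaluate at each i in [0,8]:
  i=0: ✗ (fails at j=0)
  i=1: ✗ (fails at j=1)
  i=2: ✗ (fails at j=2)
  i=3: ✗ (fails at j=3)
  i=4: ✗ (fails at j=4)
  i=5: ✗ (fails at j=5)
  i=6: ✗ (fails at j=7)
  i=7: ✗ (fails at j=7)
  i=8: ✗ (fails at j=8)
Positions where it holds: {} → 0.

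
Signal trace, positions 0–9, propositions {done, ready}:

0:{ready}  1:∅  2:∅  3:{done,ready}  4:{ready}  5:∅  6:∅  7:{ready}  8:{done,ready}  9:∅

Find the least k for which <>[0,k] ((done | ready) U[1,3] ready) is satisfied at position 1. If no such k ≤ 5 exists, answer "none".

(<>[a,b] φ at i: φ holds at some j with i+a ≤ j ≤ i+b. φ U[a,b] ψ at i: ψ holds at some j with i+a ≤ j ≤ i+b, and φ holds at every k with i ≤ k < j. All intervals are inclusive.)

2

Scan j = 1,2,… for ((done | ready) U[1,3] ready):
  j=1: fails
  j=2: fails
  j=3: holds
First hit at j=3, so smallest k = 3-1 = 2.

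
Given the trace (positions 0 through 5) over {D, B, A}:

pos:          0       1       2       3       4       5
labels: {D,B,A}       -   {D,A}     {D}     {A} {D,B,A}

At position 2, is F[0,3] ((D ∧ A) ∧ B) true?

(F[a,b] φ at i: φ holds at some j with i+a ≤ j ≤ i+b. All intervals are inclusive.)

Holds

Check ((D ∧ A) ∧ B) at each j in [2,5]:
  j=2: false
  j=3: false
  j=4: false
  j=5: true
Found at j=5 → formula holds.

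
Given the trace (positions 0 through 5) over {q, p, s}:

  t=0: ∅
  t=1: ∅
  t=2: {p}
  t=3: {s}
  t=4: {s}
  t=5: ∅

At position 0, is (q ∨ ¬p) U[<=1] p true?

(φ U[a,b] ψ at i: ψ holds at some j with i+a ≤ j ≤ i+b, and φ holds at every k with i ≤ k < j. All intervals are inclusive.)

Does not hold

Need some j in [0,1] with p, and (q ∨ ¬p) at every k in [0,j-1].
  j=0: p false.
  j=1: p false.
No j in the window works → until fails.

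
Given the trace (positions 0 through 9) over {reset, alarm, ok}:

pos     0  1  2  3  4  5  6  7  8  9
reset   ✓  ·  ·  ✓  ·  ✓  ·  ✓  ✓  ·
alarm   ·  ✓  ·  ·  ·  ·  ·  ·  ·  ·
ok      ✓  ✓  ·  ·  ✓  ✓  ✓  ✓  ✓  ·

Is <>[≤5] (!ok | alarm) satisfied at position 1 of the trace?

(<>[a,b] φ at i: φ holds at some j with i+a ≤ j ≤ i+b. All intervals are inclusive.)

True

Check (!ok | alarm) at each j in [1,6]:
  j=1: true
  j=2: true
  j=3: true
  j=4: false
  j=5: false
  j=6: false
Found at j=1 → formula holds.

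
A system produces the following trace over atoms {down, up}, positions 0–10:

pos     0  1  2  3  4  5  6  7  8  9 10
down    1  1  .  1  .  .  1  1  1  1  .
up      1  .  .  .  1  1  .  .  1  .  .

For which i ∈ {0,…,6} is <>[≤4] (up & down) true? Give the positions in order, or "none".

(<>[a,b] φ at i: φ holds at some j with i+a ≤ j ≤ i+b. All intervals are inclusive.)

0, 4, 5, 6

Evaluate at each i in [0,6]:
  i=0: ✓ (witness j=0)
  i=1: ✗ (none in [1,5])
  i=2: ✗ (none in [2,6])
  i=3: ✗ (none in [3,7])
  i=4: ✓ (witness j=8)
  i=5: ✓ (witness j=8)
  i=6: ✓ (witness j=8)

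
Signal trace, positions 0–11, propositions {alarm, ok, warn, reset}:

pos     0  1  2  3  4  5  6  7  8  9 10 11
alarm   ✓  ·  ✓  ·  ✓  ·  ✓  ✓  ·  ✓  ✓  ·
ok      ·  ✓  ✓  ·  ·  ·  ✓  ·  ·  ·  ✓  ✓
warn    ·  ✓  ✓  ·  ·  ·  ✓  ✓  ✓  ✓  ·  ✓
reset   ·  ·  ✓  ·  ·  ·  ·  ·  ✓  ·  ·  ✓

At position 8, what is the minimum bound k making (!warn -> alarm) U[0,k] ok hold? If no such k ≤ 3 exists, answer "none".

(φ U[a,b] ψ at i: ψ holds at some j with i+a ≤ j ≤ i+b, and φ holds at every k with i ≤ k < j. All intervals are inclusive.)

2

Need earliest j ≥ 8 with ok, and (!warn -> alarm) at every k in [8,j-1].
  j=8: rhs fails.
  j=9: rhs fails.
  j=10: rhs holds; lhs holds on [8,9]. k = 2.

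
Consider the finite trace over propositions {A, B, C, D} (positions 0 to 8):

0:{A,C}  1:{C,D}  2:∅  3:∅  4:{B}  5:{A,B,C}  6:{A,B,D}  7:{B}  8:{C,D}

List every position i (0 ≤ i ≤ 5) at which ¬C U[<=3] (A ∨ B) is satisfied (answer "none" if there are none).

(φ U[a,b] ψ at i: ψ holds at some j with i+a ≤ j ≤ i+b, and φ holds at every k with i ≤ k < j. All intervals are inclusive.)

Evaluate at each i in [0,5]:
  i=0: ✓ (rhs at j=0)
  i=1: ✗ (lhs fails at k=1 before rhs at j=4)
  i=2: ✓ (rhs at j=4; lhs holds on [2,3])
  i=3: ✓ (rhs at j=4; lhs holds on [3,3])
  i=4: ✓ (rhs at j=4)
  i=5: ✓ (rhs at j=5)

0, 2, 3, 4, 5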